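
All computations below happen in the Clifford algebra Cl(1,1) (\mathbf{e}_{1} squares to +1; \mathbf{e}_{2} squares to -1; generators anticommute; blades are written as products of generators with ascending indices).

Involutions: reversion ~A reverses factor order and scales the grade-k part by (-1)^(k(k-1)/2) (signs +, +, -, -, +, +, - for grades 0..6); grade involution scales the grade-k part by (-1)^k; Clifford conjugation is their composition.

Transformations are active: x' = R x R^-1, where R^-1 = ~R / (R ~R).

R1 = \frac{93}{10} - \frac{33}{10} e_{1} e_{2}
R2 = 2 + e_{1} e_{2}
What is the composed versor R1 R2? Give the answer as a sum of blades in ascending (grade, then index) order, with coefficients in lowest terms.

Distribute over the terms of R1 (each basis-blade product reordered to ascending indices, repeated generators contracted through their squares):
(\frac{93}{10}) R2 = \frac{93}{5} + \frac{93}{10} e_{1} e_{2}
(-\frac{33}{10} e_{1} e_{2}) R2 = -\frac{33}{10} - \frac{33}{5} e_{1} e_{2}
Summing the partial products and collecting blades:
Answer: \frac{153}{10} + \frac{27}{10} e_{1} e_{2}


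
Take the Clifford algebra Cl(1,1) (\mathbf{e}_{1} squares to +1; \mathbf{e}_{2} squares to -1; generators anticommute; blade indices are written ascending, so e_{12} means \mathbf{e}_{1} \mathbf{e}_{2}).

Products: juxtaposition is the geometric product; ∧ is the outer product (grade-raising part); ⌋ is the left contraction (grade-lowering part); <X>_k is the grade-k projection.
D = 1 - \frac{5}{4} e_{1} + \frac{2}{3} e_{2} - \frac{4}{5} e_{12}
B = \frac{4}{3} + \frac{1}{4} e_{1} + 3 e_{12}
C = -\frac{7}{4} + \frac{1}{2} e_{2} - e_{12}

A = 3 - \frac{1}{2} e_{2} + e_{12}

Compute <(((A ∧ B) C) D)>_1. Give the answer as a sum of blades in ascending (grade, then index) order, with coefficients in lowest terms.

step 1: 4 + \frac{3}{4} e_{1} - \frac{2}{3} e_{2} + \frac{251}{24} e_{12}
step 2: -\frac{137}{8} - \frac{47}{8} e_{1} + \frac{29}{12} e_{2} - \frac{2105}{96} e_{12}
step 3: \frac{1771}{288} + \frac{40631}{1440} e_{1} - \frac{60881}{1920} e_{2} - \frac{4379}{480} e_{12}
step 4: \frac{40631}{1440} e_{1} - \frac{60881}{1920} e_{2}
Answer: \frac{40631}{1440} e_{1} - \frac{60881}{1920} e_{2}


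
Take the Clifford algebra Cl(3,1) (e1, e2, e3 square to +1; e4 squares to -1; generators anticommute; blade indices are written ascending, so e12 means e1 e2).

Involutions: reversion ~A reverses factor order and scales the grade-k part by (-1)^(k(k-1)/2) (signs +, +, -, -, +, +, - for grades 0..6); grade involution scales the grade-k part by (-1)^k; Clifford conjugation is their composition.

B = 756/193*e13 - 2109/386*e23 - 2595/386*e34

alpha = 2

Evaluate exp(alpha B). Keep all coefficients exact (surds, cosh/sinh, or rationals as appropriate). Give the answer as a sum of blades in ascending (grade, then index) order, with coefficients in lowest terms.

B^2 term by term: the squares give (756/193)^2*(e13)^2 + (-2109/386)^2*(e23)^2 + (-2595/386)^2*(e34)^2 = 571536/37249*(-1) + 4447881/148996*(-1) + 6734025/148996*(+1) = 0 (each basis 2-blade squares to minus the product of its generators' squares); cross terms between blades sharing an index anticommute and cancel. So B^2 = 0.
B^2 = 0, so the series truncates immediately: exp(alpha B) = 1 + alpha B (parabolic case).
Answer: 1 + 1512/193*e13 - 2109/193*e23 - 2595/193*e34


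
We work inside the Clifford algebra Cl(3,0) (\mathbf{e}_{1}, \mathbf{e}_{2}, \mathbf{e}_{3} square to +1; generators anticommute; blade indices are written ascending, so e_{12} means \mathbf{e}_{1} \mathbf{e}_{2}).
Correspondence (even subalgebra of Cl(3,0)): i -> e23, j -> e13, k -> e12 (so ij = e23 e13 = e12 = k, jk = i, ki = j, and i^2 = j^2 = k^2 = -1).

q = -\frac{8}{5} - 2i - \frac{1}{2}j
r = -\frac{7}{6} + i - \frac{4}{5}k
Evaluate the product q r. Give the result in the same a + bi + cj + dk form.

In blades: q = -\frac{8}{5} - \frac{1}{2} e_{13} - 2 e_{23}, r = -\frac{7}{6} - \frac{4}{5} e_{12} + e_{23}.
Distribute q over r term by term (generator squares from the signature, products reordered to ascending indices): (-\frac{8}{5})*r = \frac{28}{15} + \frac{32}{25} e_{12} - \frac{8}{5} e_{23}; (-\frac{1}{2} e_{13})*r = \frac{1}{2} e_{12} + \frac{7}{12} e_{13} + \frac{2}{5} e_{23}; (-2 e_{23})*r = 2 - \frac{8}{5} e_{13} + \frac{7}{3} e_{23}.
Sum: \frac{58}{15} + \frac{89}{50} e_{12} - \frac{61}{60} e_{13} + \frac{17}{15} e_{23}; translating back through the correspondence:
Answer: \frac{58}{15} + \frac{17}{15}i - \frac{61}{60}j + \frac{89}{50}k


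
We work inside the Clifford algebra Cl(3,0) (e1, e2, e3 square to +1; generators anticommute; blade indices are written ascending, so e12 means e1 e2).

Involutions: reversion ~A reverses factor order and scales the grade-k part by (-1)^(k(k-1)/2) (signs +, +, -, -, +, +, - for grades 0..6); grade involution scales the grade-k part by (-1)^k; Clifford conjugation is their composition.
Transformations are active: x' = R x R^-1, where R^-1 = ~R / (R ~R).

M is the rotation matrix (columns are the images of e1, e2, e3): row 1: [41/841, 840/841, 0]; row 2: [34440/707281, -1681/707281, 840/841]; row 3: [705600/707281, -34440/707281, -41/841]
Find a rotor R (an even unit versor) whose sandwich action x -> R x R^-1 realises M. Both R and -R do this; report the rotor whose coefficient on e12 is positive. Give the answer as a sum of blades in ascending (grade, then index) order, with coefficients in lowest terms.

Method: write R = a + b12*e12 + b13*e13 + b23*e23 with a^2 + b12^2 + b13^2 + b23^2 = 1 (so R^-1 = ~R). Expanding the columns R e_j ~R gives tr M = 4a^2 - 1 and, from the antisymmetric part, M21 - M12 = -4a*b12, M13 - M31 = 4a*b13, M32 - M23 = -4a*b23.
Here tr M = -1681/707281, so a^2 = (1 + tr M)/4 = 176400/707281 and a = ±420/841. Taking a = 420/841: M21 - M12 = -672000/707281, M13 - M31 = -705600/707281, M32 - M23 = -740880/707281, giving b12 = 400/841, b13 = -420/841, b23 = 441/841, i.e. R = 420/841 + 400/841*e12 - 420/841*e13 + 441/841*e23.
Its e12 coefficient is already positive.
Answer: 420/841 + 400/841*e12 - 420/841*e13 + 441/841*e23. Why the constraint matters: R and -R act identically through the sandwich — M has trace -1681/707281 either way — so only the sign condition on e12 picks one of the two preimages.


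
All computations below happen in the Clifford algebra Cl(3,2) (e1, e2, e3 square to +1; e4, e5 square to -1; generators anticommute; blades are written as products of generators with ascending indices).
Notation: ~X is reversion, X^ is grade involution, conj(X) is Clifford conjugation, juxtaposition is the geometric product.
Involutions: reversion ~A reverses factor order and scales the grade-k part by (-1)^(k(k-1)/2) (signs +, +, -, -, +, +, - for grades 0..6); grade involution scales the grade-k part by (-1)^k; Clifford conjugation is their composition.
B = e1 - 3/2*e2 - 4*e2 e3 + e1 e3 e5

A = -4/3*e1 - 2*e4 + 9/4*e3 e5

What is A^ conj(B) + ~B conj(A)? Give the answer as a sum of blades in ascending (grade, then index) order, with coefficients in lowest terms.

first term: -4/3 + 9/4*e1 + 2*e1 e2 + 2*e1 e4 - 3*e2 e4 - 9*e2 e5 + 4/3*e3 e5 + 16/3*e1 e2 e3 - 9/4*e1 e3 e5 + 8*e2 e3 e4 + 27/8*e2 e3 e5 + 2*e1 e3 e4 e5
second term: 4/3 + 9/4*e1 + 2*e1 e2 + 2*e1 e4 - 3*e2 e4 - 9*e2 e5 - 4/3*e3 e5 + 16/3*e1 e2 e3 - 9/4*e1 e3 e5 + 8*e2 e3 e4 + 27/8*e2 e3 e5 + 2*e1 e3 e4 e5
Answer: 9/2*e1 + 4*e1 e2 + 4*e1 e4 - 6*e2 e4 - 18*e2 e5 + 32/3*e1 e2 e3 - 9/2*e1 e3 e5 + 16*e2 e3 e4 + 27/4*e2 e3 e5 + 4*e1 e3 e4 e5


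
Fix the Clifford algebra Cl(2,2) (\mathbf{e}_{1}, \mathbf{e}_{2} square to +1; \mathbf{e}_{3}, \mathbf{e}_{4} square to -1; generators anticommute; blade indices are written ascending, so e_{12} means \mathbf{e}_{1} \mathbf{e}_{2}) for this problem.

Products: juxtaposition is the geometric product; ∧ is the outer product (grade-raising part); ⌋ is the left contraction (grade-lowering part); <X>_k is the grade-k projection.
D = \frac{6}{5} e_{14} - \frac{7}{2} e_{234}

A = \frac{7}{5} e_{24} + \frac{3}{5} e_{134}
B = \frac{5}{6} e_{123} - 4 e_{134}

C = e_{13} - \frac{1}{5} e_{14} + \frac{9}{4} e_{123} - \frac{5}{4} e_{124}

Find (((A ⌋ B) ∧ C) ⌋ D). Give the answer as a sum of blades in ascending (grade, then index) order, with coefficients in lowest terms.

step 1: \frac{12}{5}
step 2: \frac{12}{5} e_{13} - \frac{12}{25} e_{14} + \frac{27}{5} e_{123} - 3 e_{124}
step 3: -\frac{72}{125}
Answer: -\frac{72}{125}


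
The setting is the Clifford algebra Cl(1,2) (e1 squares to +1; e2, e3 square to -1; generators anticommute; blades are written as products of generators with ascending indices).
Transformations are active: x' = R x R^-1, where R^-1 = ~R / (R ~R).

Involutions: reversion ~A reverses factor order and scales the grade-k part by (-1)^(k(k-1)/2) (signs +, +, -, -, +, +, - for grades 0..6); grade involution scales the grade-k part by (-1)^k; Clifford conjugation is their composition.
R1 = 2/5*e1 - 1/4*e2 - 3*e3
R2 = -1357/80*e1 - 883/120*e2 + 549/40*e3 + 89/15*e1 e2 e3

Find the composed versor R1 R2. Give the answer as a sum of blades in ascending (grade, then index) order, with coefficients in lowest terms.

Distribute over the terms of R1 (each basis-blade product reordered to ascending indices, repeated generators contracted through their squares):
(2/5*e1) R2 = -1357/200 - 883/300*e1 e2 + 549/100*e1 e3 + 178/75*e2 e3
(-1/4*e2) R2 = -883/480 - 1357/320*e1 e2 - 89/60*e1 e3 - 549/160*e2 e3
(-3*e3) R2 = 1647/40 + 89/5*e1 e2 - 4071/80*e1 e3 - 883/40*e2 e3
Summing the partial products and collecting blades:
Answer: 78121/2400 + 50957/4800*e1 e2 - 56257/1200*e1 e3 - 55519/2400*e2 e3


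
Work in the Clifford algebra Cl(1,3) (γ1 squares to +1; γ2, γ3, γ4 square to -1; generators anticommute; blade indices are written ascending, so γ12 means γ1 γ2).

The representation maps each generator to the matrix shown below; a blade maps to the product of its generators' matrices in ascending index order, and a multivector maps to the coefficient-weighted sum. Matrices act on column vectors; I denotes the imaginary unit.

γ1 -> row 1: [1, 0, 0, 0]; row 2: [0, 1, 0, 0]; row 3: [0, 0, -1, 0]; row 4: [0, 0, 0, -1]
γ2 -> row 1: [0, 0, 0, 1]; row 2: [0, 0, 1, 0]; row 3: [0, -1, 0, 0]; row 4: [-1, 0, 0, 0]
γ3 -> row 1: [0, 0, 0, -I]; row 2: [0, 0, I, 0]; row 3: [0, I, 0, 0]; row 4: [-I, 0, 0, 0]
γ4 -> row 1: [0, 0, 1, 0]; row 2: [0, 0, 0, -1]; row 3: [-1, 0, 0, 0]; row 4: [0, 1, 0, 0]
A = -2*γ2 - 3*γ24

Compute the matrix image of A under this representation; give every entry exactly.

Bivector images (products of the table entries): rho(γ24) = rho(γ2)rho(γ4) = row 1: [0, 1, 0, 0]; row 2: [-1, 0, 0, 0]; row 3: [0, 0, 0, 1]; row 4: [0, 0, -1, 0].
M = (-2)*rho(γ2) + (-3)*rho(γ24), summed entrywise:
Answer: row 1: [0, -3, 0, -2]; row 2: [3, 0, -2, 0]; row 3: [0, 2, 0, -3]; row 4: [2, 0, 3, 0]


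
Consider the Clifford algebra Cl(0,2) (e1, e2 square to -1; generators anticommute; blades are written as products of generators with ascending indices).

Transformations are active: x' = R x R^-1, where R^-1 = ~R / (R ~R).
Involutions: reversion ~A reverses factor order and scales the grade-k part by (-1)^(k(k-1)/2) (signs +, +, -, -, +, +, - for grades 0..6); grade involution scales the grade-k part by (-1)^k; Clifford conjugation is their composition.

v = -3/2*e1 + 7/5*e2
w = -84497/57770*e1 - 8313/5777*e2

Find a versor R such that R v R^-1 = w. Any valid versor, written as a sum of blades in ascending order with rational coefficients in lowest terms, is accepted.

R = v + w = -85576/28885*e1 - 1126/28885*e2 works: the equal norms (-421/100) guarantee its sandwich swaps v into w.
Answer: -85576/28885*e1 - 1126/28885*e2


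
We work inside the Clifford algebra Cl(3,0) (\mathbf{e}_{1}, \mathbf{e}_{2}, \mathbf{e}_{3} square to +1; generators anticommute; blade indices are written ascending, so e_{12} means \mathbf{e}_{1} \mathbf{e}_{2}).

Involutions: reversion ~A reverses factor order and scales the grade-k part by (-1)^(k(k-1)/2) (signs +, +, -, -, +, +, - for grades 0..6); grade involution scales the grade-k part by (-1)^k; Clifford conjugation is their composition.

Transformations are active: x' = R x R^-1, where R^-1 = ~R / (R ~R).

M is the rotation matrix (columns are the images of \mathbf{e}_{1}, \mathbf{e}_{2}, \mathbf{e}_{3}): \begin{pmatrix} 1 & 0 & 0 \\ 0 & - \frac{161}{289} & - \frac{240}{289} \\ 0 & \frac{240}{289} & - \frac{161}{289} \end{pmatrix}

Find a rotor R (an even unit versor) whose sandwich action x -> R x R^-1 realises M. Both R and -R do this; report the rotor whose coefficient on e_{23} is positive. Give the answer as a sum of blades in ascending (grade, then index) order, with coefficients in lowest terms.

Method: write R = a + b12*e_{12} + b13*e_{13} + b23*e_{23} with a^2 + b12^2 + b13^2 + b23^2 = 1 (so R^-1 = ~R). Expanding the columns R e_j ~R gives tr M = 4a^2 - 1 and, from the antisymmetric part, M21 - M12 = -4a*b12, M13 - M31 = 4a*b13, M32 - M23 = -4a*b23.
Here tr M = -\frac{33}{289}, so a^2 = (1 + tr M)/4 = \frac{64}{289} and a = ±\frac{8}{17}. Taking a = \frac{8}{17}: M21 - M12 = 0, M13 - M31 = 0, M32 - M23 = \frac{480}{289}, giving b12 = 0, b13 = 0, b23 = -\frac{15}{17}, i.e. R = \frac{8}{17} - \frac{15}{17} e_{23}.
Its e_{23} coefficient is negative, so report the other preimage -R.
Answer: -\frac{8}{17} + \frac{15}{17} e_{23}. Note: both R and -R realise this M (trace -\frac{33}{289}); the covering map identifies them, and the e_{23}-coefficient sign is the tie-breaker.


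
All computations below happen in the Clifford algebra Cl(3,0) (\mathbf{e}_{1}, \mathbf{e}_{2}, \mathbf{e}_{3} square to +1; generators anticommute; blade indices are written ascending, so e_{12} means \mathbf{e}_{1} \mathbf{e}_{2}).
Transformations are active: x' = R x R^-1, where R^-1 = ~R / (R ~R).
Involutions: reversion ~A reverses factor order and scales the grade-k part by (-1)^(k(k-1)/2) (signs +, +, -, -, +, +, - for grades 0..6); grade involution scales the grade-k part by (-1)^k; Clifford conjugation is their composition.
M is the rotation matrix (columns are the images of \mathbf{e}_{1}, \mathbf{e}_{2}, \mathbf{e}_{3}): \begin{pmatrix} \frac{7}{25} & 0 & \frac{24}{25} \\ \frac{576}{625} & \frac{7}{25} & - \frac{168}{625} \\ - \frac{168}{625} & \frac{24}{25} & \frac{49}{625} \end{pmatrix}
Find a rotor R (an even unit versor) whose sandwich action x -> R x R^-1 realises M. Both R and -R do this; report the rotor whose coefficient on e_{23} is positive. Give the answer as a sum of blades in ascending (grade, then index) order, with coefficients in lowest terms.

Method: write R = a + b12*e_{12} + b13*e_{13} + b23*e_{23} with a^2 + b12^2 + b13^2 + b23^2 = 1 (so R^-1 = ~R). Expanding the columns R e_j ~R gives tr M = 4a^2 - 1 and, from the antisymmetric part, M21 - M12 = -4a*b12, M13 - M31 = 4a*b13, M32 - M23 = -4a*b23.
Here tr M = \frac{399}{625}, so a^2 = (1 + tr M)/4 = \frac{256}{625} and a = ±\frac{16}{25}. Taking a = \frac{16}{25}: M21 - M12 = \frac{576}{625}, M13 - M31 = \frac{768}{625}, M32 - M23 = \frac{768}{625}, giving b12 = -\frac{9}{25}, b13 = \frac{12}{25}, b23 = -\frac{12}{25}, i.e. R = \frac{16}{25} - \frac{9}{25} e_{12} + \frac{12}{25} e_{13} - \frac{12}{25} e_{23}.
Its e_{23} coefficient is negative, so report the other preimage -R.
Answer: -\frac{16}{25} + \frac{9}{25} e_{12} - \frac{12}{25} e_{13} + \frac{12}{25} e_{23}. Sheet selection: the two-to-one cover makes ±R indistinguishable at the matrix level (trace \frac{399}{625}), so uniqueness comes from the required sign on e_{23}.


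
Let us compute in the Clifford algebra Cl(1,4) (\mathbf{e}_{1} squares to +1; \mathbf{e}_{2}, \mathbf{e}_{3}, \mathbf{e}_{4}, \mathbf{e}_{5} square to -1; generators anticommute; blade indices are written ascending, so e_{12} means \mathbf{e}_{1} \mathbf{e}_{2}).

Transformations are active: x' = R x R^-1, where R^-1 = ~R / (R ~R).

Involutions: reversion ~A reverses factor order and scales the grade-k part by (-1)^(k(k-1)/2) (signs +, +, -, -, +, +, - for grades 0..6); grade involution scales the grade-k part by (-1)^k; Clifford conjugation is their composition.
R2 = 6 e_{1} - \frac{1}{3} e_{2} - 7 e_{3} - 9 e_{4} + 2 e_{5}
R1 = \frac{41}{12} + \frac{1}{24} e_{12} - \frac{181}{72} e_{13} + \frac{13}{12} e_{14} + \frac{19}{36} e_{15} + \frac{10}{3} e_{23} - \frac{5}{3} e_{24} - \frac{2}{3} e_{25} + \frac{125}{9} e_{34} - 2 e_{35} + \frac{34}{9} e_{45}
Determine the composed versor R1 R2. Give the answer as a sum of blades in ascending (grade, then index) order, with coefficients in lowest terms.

Distribute over the terms of R2 (each basis-blade product reordered to ascending indices, repeated generators contracted through their squares):
R1 (6 e_{1}) = \frac{41}{2} e_{1} - \frac{1}{4} e_{2} + \frac{181}{12} e_{3} - \frac{13}{2} e_{4} - \frac{19}{6} e_{5} + 20 e_{123} - 10 e_{124} - 4 e_{125} + \frac{250}{3} e_{134} - 12 e_{135} + \frac{68}{3} e_{145}
R1 (-\frac{1}{3} e_{2}) = \frac{1}{72} e_{1} - \frac{41}{36} e_{2} - \frac{10}{9} e_{3} + \frac{5}{9} e_{4} + \frac{2}{9} e_{5} - \frac{181}{216} e_{123} + \frac{13}{36} e_{124} + \frac{19}{108} e_{125} - \frac{125}{27} e_{234} + \frac{2}{3} e_{235} - \frac{34}{27} e_{245}
R1 (-7 e_{3}) = -\frac{1267}{72} e_{1} + \frac{70}{3} e_{2} - \frac{287}{12} e_{3} - \frac{875}{9} e_{4} + 14 e_{5} - \frac{7}{24} e_{123} + \frac{91}{12} e_{134} + \frac{133}{36} e_{135} - \frac{35}{3} e_{234} - \frac{14}{3} e_{235} - \frac{238}{9} e_{345}
R1 (-9 e_{4}) = \frac{39}{4} e_{1} - 15 e_{2} + 125 e_{3} - \frac{123}{4} e_{4} - 34 e_{5} - \frac{3}{8} e_{124} + \frac{181}{8} e_{134} + \frac{19}{4} e_{145} - 30 e_{234} - 6 e_{245} - 18 e_{345}
R1 (2 e_{5}) = -\frac{19}{18} e_{1} + \frac{4}{3} e_{2} + 4 e_{3} - \frac{68}{9} e_{4} + \frac{41}{6} e_{5} + \frac{1}{12} e_{125} - \frac{181}{36} e_{135} + \frac{13}{6} e_{145} + \frac{20}{3} e_{235} - \frac{10}{3} e_{245} + \frac{250}{9} e_{345}
Summing the partial products and collecting blades:
Answer: \frac{209}{18} e_{1} + \frac{149}{18} e_{2} + \frac{2143}{18} e_{3} - \frac{5093}{36} e_{4} - \frac{145}{9} e_{5} + \frac{1019}{54} e_{123} - \frac{721}{72} e_{124} - \frac{101}{27} e_{125} + \frac{2725}{24} e_{134} - \frac{40}{3} e_{135} + \frac{355}{12} e_{145} - \frac{1250}{27} e_{234} + \frac{8}{3} e_{235} - \frac{286}{27} e_{245} - \frac{50}{3} e_{345}


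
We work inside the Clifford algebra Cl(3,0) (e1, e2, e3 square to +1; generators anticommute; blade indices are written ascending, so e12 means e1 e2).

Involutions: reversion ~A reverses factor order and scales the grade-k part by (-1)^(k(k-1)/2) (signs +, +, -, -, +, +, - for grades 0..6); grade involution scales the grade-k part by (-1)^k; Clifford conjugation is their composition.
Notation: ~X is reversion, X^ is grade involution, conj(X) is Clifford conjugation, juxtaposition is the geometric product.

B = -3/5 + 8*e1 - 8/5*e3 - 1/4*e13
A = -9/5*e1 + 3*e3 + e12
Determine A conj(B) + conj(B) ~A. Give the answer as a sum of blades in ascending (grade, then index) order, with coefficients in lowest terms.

first term: 96/5 + 33/100*e1 + 8*e2 - 9/4*e3 - 3/5*e12 + 528/25*e13 - 1/4*e23 + 8/5*e123
second term: 96/5 + 183/100*e1 + 8*e2 - 27/20*e3 + 3/5*e12 - 528/25*e13 - 1/4*e23 - 8/5*e123
Answer: 192/5 + 54/25*e1 + 16*e2 - 18/5*e3 - 1/2*e23


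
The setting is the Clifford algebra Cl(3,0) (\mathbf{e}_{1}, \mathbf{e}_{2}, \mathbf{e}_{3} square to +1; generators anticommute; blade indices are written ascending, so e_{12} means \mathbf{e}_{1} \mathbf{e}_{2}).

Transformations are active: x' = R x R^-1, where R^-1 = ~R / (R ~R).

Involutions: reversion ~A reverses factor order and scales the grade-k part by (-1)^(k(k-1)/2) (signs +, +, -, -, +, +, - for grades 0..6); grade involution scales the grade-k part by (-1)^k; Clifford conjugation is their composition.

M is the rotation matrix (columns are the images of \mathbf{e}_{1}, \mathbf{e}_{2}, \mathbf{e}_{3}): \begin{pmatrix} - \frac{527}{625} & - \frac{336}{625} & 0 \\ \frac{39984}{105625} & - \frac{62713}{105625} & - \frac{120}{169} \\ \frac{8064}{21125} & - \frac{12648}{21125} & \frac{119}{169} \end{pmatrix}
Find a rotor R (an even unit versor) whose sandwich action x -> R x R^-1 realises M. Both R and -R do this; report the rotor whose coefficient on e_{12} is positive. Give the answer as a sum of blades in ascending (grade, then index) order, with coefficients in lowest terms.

Method: write R = a + b12*e_{12} + b13*e_{13} + b23*e_{23} with a^2 + b12^2 + b13^2 + b23^2 = 1 (so R^-1 = ~R). Expanding the columns R e_j ~R gives tr M = 4a^2 - 1 and, from the antisymmetric part, M21 - M12 = -4a*b12, M13 - M31 = 4a*b13, M32 - M23 = -4a*b23.
Here tr M = -\frac{77401}{105625}, so a^2 = (1 + tr M)/4 = \frac{7056}{105625} and a = ±\frac{84}{325}. Taking a = \frac{84}{325}: M21 - M12 = \frac{96768}{105625}, M13 - M31 = -\frac{8064}{21125}, M32 - M23 = \frac{2352}{21125}, giving b12 = -\frac{288}{325}, b13 = -\frac{24}{65}, b23 = -\frac{7}{65}, i.e. R = \frac{84}{325} - \frac{288}{325} e_{12} - \frac{24}{65} e_{13} - \frac{7}{65} e_{23}.
Its e_{12} coefficient is negative, so report the other preimage -R.
Answer: -\frac{84}{325} + \frac{288}{325} e_{12} + \frac{24}{65} e_{13} + \frac{7}{65} e_{23}. Why the constraint matters: R and -R act identically through the sandwich — M has trace -\frac{77401}{105625} either way — so only the sign condition on e_{12} picks one of the two preimages.


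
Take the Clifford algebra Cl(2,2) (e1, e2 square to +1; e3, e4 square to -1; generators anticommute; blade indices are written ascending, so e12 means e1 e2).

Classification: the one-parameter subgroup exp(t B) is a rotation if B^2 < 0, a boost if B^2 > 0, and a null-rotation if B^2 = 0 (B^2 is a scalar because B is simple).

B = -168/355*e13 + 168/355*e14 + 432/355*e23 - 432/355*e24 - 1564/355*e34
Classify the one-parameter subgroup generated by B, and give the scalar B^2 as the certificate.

B^2 term by term: the squares give (-168/355)^2*(e13)^2 + (168/355)^2*(e14)^2 + (432/355)^2*(e23)^2 + (-432/355)^2*(e24)^2 + (-1564/355)^2*(e34)^2 = 28224/126025*(+1) + 28224/126025*(+1) + 186624/126025*(+1) + 186624/126025*(+1) + 2446096/126025*(-1) = -16 (each basis 2-blade squares to minus the product of its generators' squares); cross terms between blades sharing an index anticommute and cancel; the commuting (index-disjoint) pairs give grade-4 terms 2*c*c'*(blade product), which cancel blade by blade — e1234: -145152/126025 + 145152/126025 = 0 — confirming B is simple. So B^2 = -16.
Answer: rotation, certificate B^2 = -16. Certificate logic: -16 is a conjugation-invariant scalar, so its sign fixes rotation versus boost versus null-rotation outright.


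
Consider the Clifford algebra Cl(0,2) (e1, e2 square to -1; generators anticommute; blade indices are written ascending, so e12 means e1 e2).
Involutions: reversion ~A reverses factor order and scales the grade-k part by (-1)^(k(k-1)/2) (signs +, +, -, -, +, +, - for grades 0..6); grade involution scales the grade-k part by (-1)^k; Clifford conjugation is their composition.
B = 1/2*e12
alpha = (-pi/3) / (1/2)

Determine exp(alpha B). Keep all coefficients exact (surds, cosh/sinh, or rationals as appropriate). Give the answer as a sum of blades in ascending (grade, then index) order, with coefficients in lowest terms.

B^2 = (1/2)^2*(e12)^2 = 1/4*(-1) = -1/4 (a basis 2-blade squares to minus the product of its generators' squares).
B^2 = -1/4 — since the square is negative, the closed form is circular: l = 1/2, alpha*l = -pi/3, so exp(alpha B) = cos(-pi/3) + (sin(-pi/3)/(1/2))*B = 1/2 + (-sqrt(3))*B.
Answer: 1/2 - sqrt(3)/2*e12


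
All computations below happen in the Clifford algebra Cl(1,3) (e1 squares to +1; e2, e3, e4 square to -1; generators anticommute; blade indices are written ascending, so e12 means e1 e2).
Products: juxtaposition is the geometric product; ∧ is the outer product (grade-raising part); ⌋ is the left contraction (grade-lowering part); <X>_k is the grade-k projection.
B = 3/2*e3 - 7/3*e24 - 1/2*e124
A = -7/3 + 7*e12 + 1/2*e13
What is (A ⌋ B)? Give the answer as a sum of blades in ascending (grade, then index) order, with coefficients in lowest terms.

step 1: -7/2*e3 - 7/2*e4 + 49/9*e24 + 7/6*e124
Answer: -7/2*e3 - 7/2*e4 + 49/9*e24 + 7/6*e124


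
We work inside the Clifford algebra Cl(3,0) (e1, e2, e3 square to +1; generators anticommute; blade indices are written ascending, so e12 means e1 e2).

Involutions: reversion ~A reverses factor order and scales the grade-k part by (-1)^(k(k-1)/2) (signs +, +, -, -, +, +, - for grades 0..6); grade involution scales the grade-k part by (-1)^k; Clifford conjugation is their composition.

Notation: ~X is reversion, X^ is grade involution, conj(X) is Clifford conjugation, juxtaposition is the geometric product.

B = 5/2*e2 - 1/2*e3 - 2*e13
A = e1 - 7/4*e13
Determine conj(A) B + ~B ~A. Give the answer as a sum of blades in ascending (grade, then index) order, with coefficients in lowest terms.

first term: 7/2 - 7/8*e1 + 2*e3 - 5/2*e12 + 1/2*e13 - 35/8*e123
second term: -7/2 + 7/8*e1 - 2*e3 - 5/2*e12 + 1/2*e13 - 35/8*e123
Answer: -5*e12 + e13 - 35/4*e123


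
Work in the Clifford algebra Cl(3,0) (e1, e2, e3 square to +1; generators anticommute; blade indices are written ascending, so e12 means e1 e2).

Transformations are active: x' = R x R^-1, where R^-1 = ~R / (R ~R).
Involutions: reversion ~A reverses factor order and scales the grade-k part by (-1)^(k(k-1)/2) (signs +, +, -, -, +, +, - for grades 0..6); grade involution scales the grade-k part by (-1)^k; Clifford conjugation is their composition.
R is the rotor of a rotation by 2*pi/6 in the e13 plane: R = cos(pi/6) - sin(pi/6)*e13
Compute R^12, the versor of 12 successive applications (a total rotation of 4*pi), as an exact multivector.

Because a rotor carries half the rotation angle, composing 12 copies of this e13-plane rotor multiplies the phase: 12*(pi/6) = 2*pi, hence R^12 = cos(2*pi) - sin(2*pi)*e13.
cos(2*pi) = 1 and sin(2*pi) = 0, so R^12 = 1. The total rotation 4*pi is 2 full turns, so every vector returns to itself, yet the rotor is +1, back on the identity sheet (an even number of 2*pi turns).
Answer: 1


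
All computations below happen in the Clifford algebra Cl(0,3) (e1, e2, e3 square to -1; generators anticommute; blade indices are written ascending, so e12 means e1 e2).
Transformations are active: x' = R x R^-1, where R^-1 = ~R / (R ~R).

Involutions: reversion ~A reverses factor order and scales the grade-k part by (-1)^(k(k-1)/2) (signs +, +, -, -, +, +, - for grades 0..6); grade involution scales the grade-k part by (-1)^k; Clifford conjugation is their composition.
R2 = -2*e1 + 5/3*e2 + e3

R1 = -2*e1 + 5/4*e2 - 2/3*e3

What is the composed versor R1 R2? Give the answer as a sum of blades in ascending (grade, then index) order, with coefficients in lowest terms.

Distribute over the terms of R1 (each basis-blade product reordered to ascending indices, repeated generators contracted through their squares):
(-2*e1) R2 = -4 - 10/3*e12 - 2*e13
(5/4*e2) R2 = -25/12 + 5/2*e12 + 5/4*e23
(-2/3*e3) R2 = 2/3 - 4/3*e13 + 10/9*e23
Summing the partial products and collecting blades:
Answer: -65/12 - 5/6*e12 - 10/3*e13 + 85/36*e23


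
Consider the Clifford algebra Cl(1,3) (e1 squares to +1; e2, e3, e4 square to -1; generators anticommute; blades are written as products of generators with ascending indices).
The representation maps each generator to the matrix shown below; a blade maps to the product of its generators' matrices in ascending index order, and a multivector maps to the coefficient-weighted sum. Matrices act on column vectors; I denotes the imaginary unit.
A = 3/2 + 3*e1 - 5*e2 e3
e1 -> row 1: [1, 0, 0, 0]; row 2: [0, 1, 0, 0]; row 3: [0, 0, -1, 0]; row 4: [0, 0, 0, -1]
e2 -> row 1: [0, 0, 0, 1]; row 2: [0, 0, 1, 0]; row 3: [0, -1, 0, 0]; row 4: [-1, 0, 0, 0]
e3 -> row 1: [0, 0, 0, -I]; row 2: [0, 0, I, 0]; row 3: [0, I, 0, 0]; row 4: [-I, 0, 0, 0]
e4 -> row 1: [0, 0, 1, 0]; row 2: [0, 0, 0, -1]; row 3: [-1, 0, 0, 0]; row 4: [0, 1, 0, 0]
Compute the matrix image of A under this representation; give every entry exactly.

Bivector images (products of the table entries): rho(e2 e3) = rho(e2)rho(e3) = row 1: [-I, 0, 0, 0]; row 2: [0, I, 0, 0]; row 3: [0, 0, -I, 0]; row 4: [0, 0, 0, I].
M = (3/2)*1 + (3)*rho(e1) + (-5)*rho(e2 e3), summed entrywise (1 is the identity matrix):
Answer: row 1: [9/2 + 5*I, 0, 0, 0]; row 2: [0, 9/2 - 5*I, 0, 0]; row 3: [0, 0, -3/2 + 5*I, 0]; row 4: [0, 0, 0, -3/2 - 5*I]


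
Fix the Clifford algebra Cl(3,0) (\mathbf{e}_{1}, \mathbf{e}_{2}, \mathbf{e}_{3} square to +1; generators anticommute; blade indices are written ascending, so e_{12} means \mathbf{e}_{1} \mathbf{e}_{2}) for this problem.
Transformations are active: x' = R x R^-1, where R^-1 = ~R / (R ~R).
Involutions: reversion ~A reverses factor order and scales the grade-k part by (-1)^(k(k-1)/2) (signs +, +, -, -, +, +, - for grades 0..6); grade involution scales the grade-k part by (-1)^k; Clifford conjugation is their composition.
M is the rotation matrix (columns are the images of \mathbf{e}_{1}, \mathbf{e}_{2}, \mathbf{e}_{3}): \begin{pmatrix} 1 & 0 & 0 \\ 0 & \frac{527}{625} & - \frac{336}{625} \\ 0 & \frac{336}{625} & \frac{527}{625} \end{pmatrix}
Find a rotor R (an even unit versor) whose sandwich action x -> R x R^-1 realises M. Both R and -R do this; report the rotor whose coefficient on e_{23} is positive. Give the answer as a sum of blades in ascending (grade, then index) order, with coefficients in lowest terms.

Method: write R = a + b12*e_{12} + b13*e_{13} + b23*e_{23} with a^2 + b12^2 + b13^2 + b23^2 = 1 (so R^-1 = ~R). Expanding the columns R e_j ~R gives tr M = 4a^2 - 1 and, from the antisymmetric part, M21 - M12 = -4a*b12, M13 - M31 = 4a*b13, M32 - M23 = -4a*b23.
Here tr M = \frac{1679}{625}, so a^2 = (1 + tr M)/4 = \frac{576}{625} and a = ±\frac{24}{25}. Taking a = \frac{24}{25}: M21 - M12 = 0, M13 - M31 = 0, M32 - M23 = \frac{672}{625}, giving b12 = 0, b13 = 0, b23 = -\frac{7}{25}, i.e. R = \frac{24}{25} - \frac{7}{25} e_{23}.
Its e_{23} coefficient is negative, so report the other preimage -R.
Answer: -\frac{24}{25} + \frac{7}{25} e_{23}. Why the constraint matters: R and -R act identically through the sandwich — M has trace \frac{1679}{625} either way — so only the sign condition on e_{23} picks one of the two preimages.


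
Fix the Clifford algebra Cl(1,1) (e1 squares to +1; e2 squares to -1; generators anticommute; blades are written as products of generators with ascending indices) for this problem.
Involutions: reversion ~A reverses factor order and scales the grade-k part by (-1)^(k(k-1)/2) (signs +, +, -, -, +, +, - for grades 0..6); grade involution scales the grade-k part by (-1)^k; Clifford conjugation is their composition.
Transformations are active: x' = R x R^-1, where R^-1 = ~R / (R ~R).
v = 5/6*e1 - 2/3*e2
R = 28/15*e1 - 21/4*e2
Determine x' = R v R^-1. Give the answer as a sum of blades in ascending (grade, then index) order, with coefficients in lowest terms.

~R = 28/15*e1 - 21/4*e2, and R ~R = -86681/3600, so R^-1 = ~R / (-86681/3600).
R v = -35/18 + 1127/360*e1 e2
Answer: -5645/10614*e1 - 962/5307*e2


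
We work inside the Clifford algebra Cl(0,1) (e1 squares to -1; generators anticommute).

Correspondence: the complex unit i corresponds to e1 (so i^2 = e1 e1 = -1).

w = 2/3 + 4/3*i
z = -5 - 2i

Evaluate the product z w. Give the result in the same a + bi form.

In blades: z = -5 - 2*e1, w = 2/3 + 4/3*e1.
Distribute z over w term by term (generator squares from the signature, products reordered to ascending indices): (-5)*w = -10/3 - 20/3*e1; (-2*e1)*w = 8/3 - 4/3*e1.
Sum: -2/3 - 8*e1; translating back through the correspondence:
Answer: -2/3 - 8i


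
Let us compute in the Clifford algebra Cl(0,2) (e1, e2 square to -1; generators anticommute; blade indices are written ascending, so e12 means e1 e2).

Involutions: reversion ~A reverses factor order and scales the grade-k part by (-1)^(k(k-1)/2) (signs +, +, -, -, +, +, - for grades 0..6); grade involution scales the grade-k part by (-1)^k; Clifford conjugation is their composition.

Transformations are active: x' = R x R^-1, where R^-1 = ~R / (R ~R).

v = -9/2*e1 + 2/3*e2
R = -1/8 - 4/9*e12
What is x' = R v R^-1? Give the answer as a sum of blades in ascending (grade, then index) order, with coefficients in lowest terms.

~R = -1/8 + 4/9*e12, and R ~R = 1105/5184, so R^-1 = ~R / (1105/5184).
R v = 371/432*e1 + 23/12*e2
Answer: 7719/2210*e1 - 9662/3315*e2


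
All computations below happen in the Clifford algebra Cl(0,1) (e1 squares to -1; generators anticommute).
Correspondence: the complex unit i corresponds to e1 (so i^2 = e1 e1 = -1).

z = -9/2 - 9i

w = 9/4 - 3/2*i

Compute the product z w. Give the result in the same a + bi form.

In blades: z = -9/2 - 9*e1, w = 9/4 - 3/2*e1.
Distribute z over w term by term (generator squares from the signature, products reordered to ascending indices): (-9/2)*w = -81/8 + 27/4*e1; (-9*e1)*w = -27/2 - 81/4*e1.
Sum: -189/8 - 27/2*e1; translating back through the correspondence:
Answer: -189/8 - 27/2*i


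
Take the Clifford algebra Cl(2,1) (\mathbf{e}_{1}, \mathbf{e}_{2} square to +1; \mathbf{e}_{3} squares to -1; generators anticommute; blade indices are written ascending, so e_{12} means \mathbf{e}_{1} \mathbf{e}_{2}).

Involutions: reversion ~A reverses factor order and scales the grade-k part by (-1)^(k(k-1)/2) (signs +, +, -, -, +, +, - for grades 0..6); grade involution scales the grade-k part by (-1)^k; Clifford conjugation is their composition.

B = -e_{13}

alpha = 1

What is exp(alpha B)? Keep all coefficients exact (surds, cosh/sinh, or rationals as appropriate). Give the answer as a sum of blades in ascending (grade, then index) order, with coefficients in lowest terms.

B^2 = (-1)^2*(e_{13})^2 = 1*(+1) = 1 (a basis 2-blade squares to minus the product of its generators' squares).
B^2 = 1 — a positive square means the series sums to a boost: l = 1, alpha*l = 1, so exp(alpha B) = cosh(1) + (sinh(1)/1)*B = \cosh{\left(1 \right)} + (\sinh{\left(1 \right)})*B.
Answer: \cosh{\left(1 \right)} - \sinh{\left(1 \right)} e_{13}


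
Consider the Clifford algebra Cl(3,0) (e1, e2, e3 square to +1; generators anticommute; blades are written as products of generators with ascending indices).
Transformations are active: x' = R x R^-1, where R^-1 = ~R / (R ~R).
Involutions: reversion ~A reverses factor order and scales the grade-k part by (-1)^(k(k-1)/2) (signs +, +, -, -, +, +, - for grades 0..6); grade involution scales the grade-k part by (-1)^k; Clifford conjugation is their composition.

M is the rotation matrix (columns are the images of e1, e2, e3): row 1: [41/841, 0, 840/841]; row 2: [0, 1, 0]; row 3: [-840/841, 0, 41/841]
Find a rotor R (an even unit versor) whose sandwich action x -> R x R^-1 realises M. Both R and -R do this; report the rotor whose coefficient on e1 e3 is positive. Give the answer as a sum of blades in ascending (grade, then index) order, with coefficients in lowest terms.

Method: write R = a + b12*e1 e2 + b13*e1 e3 + b23*e2 e3 with a^2 + b12^2 + b13^2 + b23^2 = 1 (so R^-1 = ~R). Expanding the columns R e_j ~R gives tr M = 4a^2 - 1 and, from the antisymmetric part, M21 - M12 = -4a*b12, M13 - M31 = 4a*b13, M32 - M23 = -4a*b23.
Here tr M = 923/841, so a^2 = (1 + tr M)/4 = 441/841 and a = ±21/29. Taking a = 21/29: M21 - M12 = 0, M13 - M31 = 1680/841, M32 - M23 = 0, giving b12 = 0, b13 = 20/29, b23 = 0, i.e. R = 21/29 + 20/29*e1 e3.
Its e1 e3 coefficient is already positive.
Answer: 21/29 + 20/29*e1 e3. Why the constraint matters: R and -R act identically through the sandwich — M has trace 923/841 either way — so only the sign condition on e1 e3 picks one of the two preimages.


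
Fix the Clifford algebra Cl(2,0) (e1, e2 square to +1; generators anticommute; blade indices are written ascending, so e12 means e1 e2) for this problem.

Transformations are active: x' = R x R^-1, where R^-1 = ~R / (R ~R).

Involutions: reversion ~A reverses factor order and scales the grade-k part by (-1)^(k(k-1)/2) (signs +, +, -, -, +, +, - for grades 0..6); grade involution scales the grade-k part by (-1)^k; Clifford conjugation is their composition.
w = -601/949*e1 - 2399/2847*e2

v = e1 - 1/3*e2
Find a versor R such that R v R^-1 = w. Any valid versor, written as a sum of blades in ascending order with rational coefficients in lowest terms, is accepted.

Here q(v) = q(w) = 10/9; the classical choice R = v + w = 348/949*e1 - 1116/949*e2 then realises v -> w under the sandwich.
Answer: 348/949*e1 - 1116/949*e2


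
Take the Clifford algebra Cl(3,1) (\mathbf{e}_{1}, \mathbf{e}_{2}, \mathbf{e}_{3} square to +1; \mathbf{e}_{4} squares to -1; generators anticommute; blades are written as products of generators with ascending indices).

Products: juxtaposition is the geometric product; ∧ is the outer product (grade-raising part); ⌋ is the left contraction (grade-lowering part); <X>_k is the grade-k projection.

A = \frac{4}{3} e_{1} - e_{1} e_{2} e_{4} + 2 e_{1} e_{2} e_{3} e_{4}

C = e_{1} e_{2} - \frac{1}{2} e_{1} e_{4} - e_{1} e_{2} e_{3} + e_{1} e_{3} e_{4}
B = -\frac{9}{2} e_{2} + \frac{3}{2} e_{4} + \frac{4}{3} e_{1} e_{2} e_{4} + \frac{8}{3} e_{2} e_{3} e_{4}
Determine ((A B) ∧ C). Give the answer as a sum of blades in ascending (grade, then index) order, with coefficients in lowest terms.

step 1: -\frac{4}{3} + \frac{16}{3} e_{1} + \frac{8}{3} e_{3} - \frac{9}{2} e_{1} e_{2} + \frac{8}{3} e_{1} e_{3} - \frac{5}{2} e_{1} e_{4} + \frac{16}{9} e_{2} e_{4} - 3 e_{1} e_{2} e_{3} - 9 e_{1} e_{3} e_{4} + \frac{32}{9} e_{1} e_{2} e_{3} e_{4}
step 2: -\frac{4}{3} e_{1} e_{2} + \frac{2}{3} e_{1} e_{4} + 4 e_{1} e_{2} e_{3}
Answer: -\frac{4}{3} e_{1} e_{2} + \frac{2}{3} e_{1} e_{4} + 4 e_{1} e_{2} e_{3}


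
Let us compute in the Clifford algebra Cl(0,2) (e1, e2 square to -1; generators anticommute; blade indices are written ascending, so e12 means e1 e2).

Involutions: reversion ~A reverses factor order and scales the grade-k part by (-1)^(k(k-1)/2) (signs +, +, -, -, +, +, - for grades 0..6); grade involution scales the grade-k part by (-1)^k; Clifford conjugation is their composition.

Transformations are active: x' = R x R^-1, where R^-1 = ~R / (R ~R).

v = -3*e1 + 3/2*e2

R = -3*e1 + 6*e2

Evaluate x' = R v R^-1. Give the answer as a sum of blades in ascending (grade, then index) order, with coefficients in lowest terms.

~R = -3*e1 + 6*e2, and R ~R = -45, so R^-1 = ~R / (-45).
R v = -18 + 27/2*e12
Answer: 3/5*e1 + 33/10*e2


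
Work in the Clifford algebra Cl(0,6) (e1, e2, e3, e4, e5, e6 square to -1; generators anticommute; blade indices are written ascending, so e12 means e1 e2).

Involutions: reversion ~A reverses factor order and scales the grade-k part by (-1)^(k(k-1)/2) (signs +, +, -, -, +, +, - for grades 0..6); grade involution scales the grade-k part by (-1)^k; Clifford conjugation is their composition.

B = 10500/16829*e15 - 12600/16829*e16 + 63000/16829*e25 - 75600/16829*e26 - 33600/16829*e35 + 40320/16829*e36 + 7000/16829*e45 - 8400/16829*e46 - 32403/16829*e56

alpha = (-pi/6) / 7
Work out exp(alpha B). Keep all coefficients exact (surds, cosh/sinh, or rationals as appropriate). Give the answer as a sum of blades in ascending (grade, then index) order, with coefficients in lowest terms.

B^2 term by term: the squares give (10500/16829)^2*(e15)^2 + (-12600/16829)^2*(e16)^2 + (63000/16829)^2*(e25)^2 + (-75600/16829)^2*(e26)^2 + (-33600/16829)^2*(e35)^2 + (40320/16829)^2*(e36)^2 + (7000/16829)^2*(e45)^2 + (-8400/16829)^2*(e46)^2 + (-32403/16829)^2*(e56)^2 = 110250000/283215241*(-1) + 158760000/283215241*(-1) + 3969000000/283215241*(-1) + 5715360000/283215241*(-1) + 1128960000/283215241*(-1) + 1625702400/283215241*(-1) + 49000000/283215241*(-1) + 70560000/283215241*(-1) + 1049954409/283215241*(-1) = -49 (each basis 2-blade squares to minus the product of its generators' squares); cross terms between blades sharing an index anticommute and cancel; the commuting (index-disjoint) pairs give grade-4 terms 2*c*c'*(blade product), which cancel blade by blade — e1256: 1587600000/283215241 - 1587600000/283215241 = 0; e1356: -846720000/283215241 + 846720000/283215241 = 0; e1456: 176400000/283215241 - 176400000/283215241 = 0; e2356: -5080320000/283215241 + 5080320000/283215241 = 0; e2456: 1058400000/283215241 - 1058400000/283215241 = 0; e3456: -564480000/283215241 + 564480000/283215241 = 0 — confirming B is simple. So B^2 = -49.
B^2 = -49 — since the square is negative, the closed form is circular: l = 7, alpha*l = -pi/6, so exp(alpha B) = cos(-pi/6) + (sin(-pi/6)/7)*B = sqrt(3)/2 + (-1/14)*B.
Answer: sqrt(3)/2 - 750/16829*e15 + 900/16829*e16 - 4500/16829*e25 + 5400/16829*e26 + 2400/16829*e35 - 2880/16829*e36 - 500/16829*e45 + 600/16829*e46 + 4629/33658*e56
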